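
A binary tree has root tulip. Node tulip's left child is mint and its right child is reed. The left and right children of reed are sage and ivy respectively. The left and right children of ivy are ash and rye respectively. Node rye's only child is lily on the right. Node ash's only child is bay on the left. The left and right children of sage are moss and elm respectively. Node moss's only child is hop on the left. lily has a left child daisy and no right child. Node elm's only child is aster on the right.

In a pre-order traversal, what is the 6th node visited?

hop

Pre-order visits the node, then its left subtree, then its right subtree.
Visit tulip.
At tulip: go left to mint.
  mint is a leaf — visit mint.
At tulip: go right to reed.
  Visit reed.
  At reed: go left to sage.
    Visit sage.
    At sage: go left to moss.
      Visit moss.
      At moss: go left to hop.
        hop is a leaf — visit hop.
      At moss: no right child.
    At sage: go right to elm.
      Visit elm.
      At elm: no left child.
      At elm: go right to aster.
        aster is a leaf — visit aster.
  At reed: go right to ivy.
    Visit ivy.
    At ivy: go left to ash.
      Visit ash.
      At ash: go left to bay.
        bay is a leaf — visit bay.
      At ash: no right child.
    At ivy: go right to rye.
      Visit rye.
      At rye: no left child.
      At rye: go right to lily.
        Visit lily.
        At lily: go left to daisy.
          daisy is a leaf — visit daisy.
        At lily: no right child.
Full pre-order sequence: tulip, mint, reed, sage, moss, hop, elm, aster, ivy, ash, bay, rye, lily, daisy.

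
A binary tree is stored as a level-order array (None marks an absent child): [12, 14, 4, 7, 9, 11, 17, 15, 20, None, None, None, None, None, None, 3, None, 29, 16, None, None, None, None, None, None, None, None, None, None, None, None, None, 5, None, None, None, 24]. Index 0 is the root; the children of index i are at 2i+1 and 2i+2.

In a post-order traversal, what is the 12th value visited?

Post-order visits the left subtree, then the right subtree, then the node.
At 12: go left to 14.
  At 14: go left to 7.
    At 7: go left to 15.
      At 15: go left to 3.
        At 3: no left child.
        At 3: go right to 5.
          5 is a leaf — visit 5.
        Visit 3.
      At 15: no right child.
      Visit 15.
    At 7: go right to 20.
      At 20: go left to 29.
        At 29: no left child.
        At 29: go right to 24.
          24 is a leaf — visit 24.
        Visit 29.
      At 20: go right to 16.
        16 is a leaf — visit 16.
      Visit 20.
    Visit 7.
  At 14: go right to 9.
    9 is a leaf — visit 9.
  Visit 14.
At 12: go right to 4.
  At 4: go left to 11.
    11 is a leaf — visit 11.
  At 4: go right to 17.
    17 is a leaf — visit 17.
  Visit 4.
Visit 12.
Full post-order sequence: 5, 3, 15, 24, 29, 16, 20, 7, 9, 14, 11, 17, 4, 12.

17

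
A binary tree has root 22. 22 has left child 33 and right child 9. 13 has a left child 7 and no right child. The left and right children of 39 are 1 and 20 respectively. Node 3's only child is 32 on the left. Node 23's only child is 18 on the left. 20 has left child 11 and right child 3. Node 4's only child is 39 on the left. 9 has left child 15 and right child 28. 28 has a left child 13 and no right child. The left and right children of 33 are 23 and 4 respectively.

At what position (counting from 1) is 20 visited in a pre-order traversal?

8

Pre-order visits the node, then its left subtree, then its right subtree.
Visit 22.
At 22: go left to 33.
  Visit 33.
  At 33: go left to 23.
    Visit 23.
    At 23: go left to 18.
      18 is a leaf — visit 18.
    At 23: no right child.
  At 33: go right to 4.
    Visit 4.
    At 4: go left to 39.
      Visit 39.
      At 39: go left to 1.
        1 is a leaf — visit 1.
      At 39: go right to 20.
        Visit 20.
        At 20: go left to 11.
          11 is a leaf — visit 11.
        At 20: go right to 3.
          Visit 3.
          At 3: go left to 32.
            32 is a leaf — visit 32.
          At 3: no right child.
    At 4: no right child.
At 22: go right to 9.
  Visit 9.
  At 9: go left to 15.
    15 is a leaf — visit 15.
  At 9: go right to 28.
    Visit 28.
    At 28: go left to 13.
      Visit 13.
      At 13: go left to 7.
        7 is a leaf — visit 7.
      At 13: no right child.
    At 28: no right child.
Full pre-order sequence: 22, 33, 23, 18, 4, 39, 1, 20, 11, 3, 32, 9, 15, 28, 13, 7.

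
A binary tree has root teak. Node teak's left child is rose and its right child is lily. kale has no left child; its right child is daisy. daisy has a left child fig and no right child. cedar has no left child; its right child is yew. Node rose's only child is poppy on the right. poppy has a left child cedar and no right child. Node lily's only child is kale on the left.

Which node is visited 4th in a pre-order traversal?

Pre-order visits the node, then its left subtree, then its right subtree.
Visit teak.
At teak: go left to rose.
  Visit rose.
  At rose: no left child.
  At rose: go right to poppy.
    Visit poppy.
    At poppy: go left to cedar.
      Visit cedar.
      At cedar: no left child.
      At cedar: go right to yew.
        yew is a leaf — visit yew.
    At poppy: no right child.
At teak: go right to lily.
  Visit lily.
  At lily: go left to kale.
    Visit kale.
    At kale: no left child.
    At kale: go right to daisy.
      Visit daisy.
      At daisy: go left to fig.
        fig is a leaf — visit fig.
      At daisy: no right child.
  At lily: no right child.
Full pre-order sequence: teak, rose, poppy, cedar, yew, lily, kale, daisy, fig.

cedar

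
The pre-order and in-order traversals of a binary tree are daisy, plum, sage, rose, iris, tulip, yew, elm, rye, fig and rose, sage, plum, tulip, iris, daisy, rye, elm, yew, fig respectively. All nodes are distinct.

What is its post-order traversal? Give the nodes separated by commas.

The first element of pre-order is the root; it splits in-order into left and right subtrees.
Root daisy: left subtree has 5 nodes {rose, sage, plum, tulip, iris}, right has 4 {rye, elm, yew, fig}.
  Root plum: left subtree has 2 nodes {rose, sage}, right has 2 {tulip, iris}.
    Root sage: left subtree has 1 node {rose}, right has 0 { }.
    Root iris: left subtree has 1 node {tulip}, right has 0 { }.
  Root yew: left subtree has 2 nodes {rye, elm}, right has 1 {fig}.
    Root elm: left subtree has 1 node {rye}, right has 0 { }.

rose, sage, tulip, iris, plum, rye, elm, fig, yew, daisy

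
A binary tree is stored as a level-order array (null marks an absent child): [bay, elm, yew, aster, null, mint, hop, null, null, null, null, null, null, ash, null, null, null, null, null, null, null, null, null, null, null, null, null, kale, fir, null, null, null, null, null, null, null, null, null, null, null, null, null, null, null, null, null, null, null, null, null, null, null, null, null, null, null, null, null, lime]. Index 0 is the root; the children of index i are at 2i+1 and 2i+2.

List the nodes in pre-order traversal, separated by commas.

bay, elm, aster, yew, mint, hop, ash, kale, fir, lime

Pre-order visits the node, then its left subtree, then its right subtree.
Visit bay.
At bay: go left to elm.
  Visit elm.
  At elm: go left to aster.
    aster is a leaf — visit aster.
  At elm: no right child.
At bay: go right to yew.
  Visit yew.
  At yew: go left to mint.
    mint is a leaf — visit mint.
  At yew: go right to hop.
    Visit hop.
    At hop: go left to ash.
      Visit ash.
      At ash: go left to kale.
        kale is a leaf — visit kale.
      At ash: go right to fir.
        Visit fir.
        At fir: no left child.
        At fir: go right to lime.
          lime is a leaf — visit lime.
    At hop: no right child.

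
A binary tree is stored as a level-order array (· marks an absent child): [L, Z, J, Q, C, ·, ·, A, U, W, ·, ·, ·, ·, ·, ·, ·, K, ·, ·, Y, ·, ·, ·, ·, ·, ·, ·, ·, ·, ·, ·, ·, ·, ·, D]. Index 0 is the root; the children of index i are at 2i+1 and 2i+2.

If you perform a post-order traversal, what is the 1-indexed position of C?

Post-order visits the left subtree, then the right subtree, then the node.
At L: go left to Z.
  At Z: go left to Q.
    At Q: go left to A.
      A is a leaf — visit A.
    At Q: go right to U.
      At U: go left to K.
        At K: go left to D.
          D is a leaf — visit D.
        At K: no right child.
        Visit K.
      At U: no right child.
      Visit U.
    Visit Q.
  At Z: go right to C.
    At C: go left to W.
      At W: no left child.
      At W: go right to Y.
        Y is a leaf — visit Y.
      Visit W.
    At C: no right child.
    Visit C.
  Visit Z.
At L: go right to J.
  J is a leaf — visit J.
Visit L.
Full post-order sequence: A, D, K, U, Q, Y, W, C, Z, J, L.

8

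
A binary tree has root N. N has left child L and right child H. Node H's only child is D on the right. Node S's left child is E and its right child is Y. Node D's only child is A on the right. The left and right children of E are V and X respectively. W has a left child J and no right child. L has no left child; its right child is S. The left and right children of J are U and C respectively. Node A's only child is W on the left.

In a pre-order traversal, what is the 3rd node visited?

S

Pre-order visits the node, then its left subtree, then its right subtree.
Visit N.
At N: go left to L.
  Visit L.
  At L: no left child.
  At L: go right to S.
    Visit S.
    At S: go left to E.
      Visit E.
      At E: go left to V.
        V is a leaf — visit V.
      At E: go right to X.
        X is a leaf — visit X.
    At S: go right to Y.
      Y is a leaf — visit Y.
At N: go right to H.
  Visit H.
  At H: no left child.
  At H: go right to D.
    Visit D.
    At D: no left child.
    At D: go right to A.
      Visit A.
      At A: go left to W.
        Visit W.
        At W: go left to J.
          Visit J.
          At J: go left to U.
            U is a leaf — visit U.
          At J: go right to C.
            C is a leaf — visit C.
        At W: no right child.
      At A: no right child.
Full pre-order sequence: N, L, S, E, V, X, Y, H, D, A, W, J, U, C.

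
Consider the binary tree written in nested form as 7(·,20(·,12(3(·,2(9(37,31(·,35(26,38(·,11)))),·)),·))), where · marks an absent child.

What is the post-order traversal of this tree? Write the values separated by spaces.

Post-order visits the left subtree, then the right subtree, then the node.
At 7: no left child.
At 7: go right to 20.
  At 20: no left child.
  At 20: go right to 12.
    At 12: go left to 3.
      At 3: no left child.
      At 3: go right to 2.
        At 2: go left to 9.
          At 9: go left to 37.
            37 is a leaf — visit 37.
          At 9: go right to 31.
            At 31: no left child.
            At 31: go right to 35.
              At 35: go left to 26.
                26 is a leaf — visit 26.
              At 35: go right to 38.
                At 38: no left child.
                At 38: go right to 11.
                  11 is a leaf — visit 11.
                Visit 38.
              Visit 35.
            Visit 31.
          Visit 9.
        At 2: no right child.
        Visit 2.
      Visit 3.
    At 12: no right child.
    Visit 12.
  Visit 20.
Visit 7.

37 26 11 38 35 31 9 2 3 12 20 7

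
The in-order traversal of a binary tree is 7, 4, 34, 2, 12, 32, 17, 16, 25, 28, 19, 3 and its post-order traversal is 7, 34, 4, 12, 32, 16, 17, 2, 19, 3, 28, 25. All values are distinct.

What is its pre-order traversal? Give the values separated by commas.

25, 2, 4, 7, 34, 17, 32, 12, 16, 28, 3, 19

The last element of post-order is the root; it splits in-order into left and right subtrees.
Root 25: left subtree has 8 nodes {7, 4, 34, 2, 12, 32, 17, 16}, right has 3 {28, 19, 3}.
  Root 2: left subtree has 3 nodes {7, 4, 34}, right has 4 {12, 32, 17, 16}.
    Root 4: left subtree has 1 node {7}, right has 1 {34}.
    Root 17: left subtree has 2 nodes {12, 32}, right has 1 {16}.
      Root 32: left subtree has 1 node {12}, right has 0 { }.
  Root 28: left subtree has 0 nodes { }, right has 2 {19, 3}.
    Root 3: left subtree has 1 node {19}, right has 0 { }.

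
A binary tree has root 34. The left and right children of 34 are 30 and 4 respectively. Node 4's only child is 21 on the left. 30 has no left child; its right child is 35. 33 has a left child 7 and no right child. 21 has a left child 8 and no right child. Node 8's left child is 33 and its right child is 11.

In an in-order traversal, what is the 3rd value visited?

34

In-order visits the left subtree, then the node, then the right subtree.
At 34: go left to 30.
  At 30: no left child.
  Visit 30.
  At 30: go right to 35.
    35 is a leaf — visit 35.
Visit 34.
At 34: go right to 4.
  At 4: go left to 21.
    At 21: go left to 8.
      At 8: go left to 33.
        At 33: go left to 7.
          7 is a leaf — visit 7.
        Visit 33.
        At 33: no right child.
      Visit 8.
      At 8: go right to 11.
        11 is a leaf — visit 11.
    Visit 21.
    At 21: no right child.
  Visit 4.
  At 4: no right child.
Full in-order sequence: 30, 35, 34, 7, 33, 8, 11, 21, 4.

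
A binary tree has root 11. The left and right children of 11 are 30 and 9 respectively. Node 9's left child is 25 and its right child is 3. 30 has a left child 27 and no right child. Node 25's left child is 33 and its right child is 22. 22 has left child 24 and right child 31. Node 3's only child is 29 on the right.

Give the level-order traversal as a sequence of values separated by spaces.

11 30 9 27 25 3 33 22 29 24 31

Level-order visits nodes level by level from the root, left to right within each level.
Level 0: 11
Level 1: 30, 9
Level 2: 27, 25, 3
Level 3: 33, 22, 29
Level 4: 24, 31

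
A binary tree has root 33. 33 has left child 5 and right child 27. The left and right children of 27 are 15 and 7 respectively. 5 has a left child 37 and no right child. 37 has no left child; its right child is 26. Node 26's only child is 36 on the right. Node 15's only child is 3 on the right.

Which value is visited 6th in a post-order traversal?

15

Post-order visits the left subtree, then the right subtree, then the node.
At 33: go left to 5.
  At 5: go left to 37.
    At 37: no left child.
    At 37: go right to 26.
      At 26: no left child.
      At 26: go right to 36.
        36 is a leaf — visit 36.
      Visit 26.
    Visit 37.
  At 5: no right child.
  Visit 5.
At 33: go right to 27.
  At 27: go left to 15.
    At 15: no left child.
    At 15: go right to 3.
      3 is a leaf — visit 3.
    Visit 15.
  At 27: go right to 7.
    7 is a leaf — visit 7.
  Visit 27.
Visit 33.
Full post-order sequence: 36, 26, 37, 5, 3, 15, 7, 27, 33.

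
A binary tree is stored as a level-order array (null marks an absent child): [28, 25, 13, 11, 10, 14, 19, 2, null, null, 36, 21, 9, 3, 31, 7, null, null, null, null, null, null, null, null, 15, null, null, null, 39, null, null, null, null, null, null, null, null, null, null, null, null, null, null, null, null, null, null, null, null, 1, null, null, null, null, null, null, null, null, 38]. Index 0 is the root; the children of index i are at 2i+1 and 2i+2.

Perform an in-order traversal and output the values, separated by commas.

7, 2, 11, 25, 10, 36, 28, 21, 1, 15, 14, 9, 13, 3, 39, 38, 19, 31

In-order visits the left subtree, then the node, then the right subtree.
At 28: go left to 25.
  At 25: go left to 11.
    At 11: go left to 2.
      At 2: go left to 7.
        7 is a leaf — visit 7.
      Visit 2.
      At 2: no right child.
    Visit 11.
    At 11: no right child.
  Visit 25.
  At 25: go right to 10.
    At 10: no left child.
    Visit 10.
    At 10: go right to 36.
      36 is a leaf — visit 36.
Visit 28.
At 28: go right to 13.
  At 13: go left to 14.
    At 14: go left to 21.
      At 21: no left child.
      Visit 21.
      At 21: go right to 15.
        At 15: go left to 1.
          1 is a leaf — visit 1.
        Visit 15.
        At 15: no right child.
    Visit 14.
    At 14: go right to 9.
      9 is a leaf — visit 9.
  Visit 13.
  At 13: go right to 19.
    At 19: go left to 3.
      At 3: no left child.
      Visit 3.
      At 3: go right to 39.
        At 39: no left child.
        Visit 39.
        At 39: go right to 38.
          38 is a leaf — visit 38.
    Visit 19.
    At 19: go right to 31.
      31 is a leaf — visit 31.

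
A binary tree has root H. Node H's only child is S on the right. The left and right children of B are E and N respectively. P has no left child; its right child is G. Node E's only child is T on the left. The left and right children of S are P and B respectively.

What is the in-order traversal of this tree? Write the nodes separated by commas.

H, P, G, S, T, E, B, N

In-order visits the left subtree, then the node, then the right subtree.
At H: no left child.
Visit H.
At H: go right to S.
  At S: go left to P.
    At P: no left child.
    Visit P.
    At P: go right to G.
      G is a leaf — visit G.
  Visit S.
  At S: go right to B.
    At B: go left to E.
      At E: go left to T.
        T is a leaf — visit T.
      Visit E.
      At E: no right child.
    Visit B.
    At B: go right to N.
      N is a leaf — visit N.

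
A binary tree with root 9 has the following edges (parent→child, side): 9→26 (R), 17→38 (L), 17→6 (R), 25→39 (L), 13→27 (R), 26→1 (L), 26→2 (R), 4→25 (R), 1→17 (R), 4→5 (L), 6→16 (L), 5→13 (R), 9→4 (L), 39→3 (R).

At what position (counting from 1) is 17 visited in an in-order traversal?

11

In-order visits the left subtree, then the node, then the right subtree.
At 9: go left to 4.
  At 4: go left to 5.
    At 5: no left child.
    Visit 5.
    At 5: go right to 13.
      At 13: no left child.
      Visit 13.
      At 13: go right to 27.
        27 is a leaf — visit 27.
  Visit 4.
  At 4: go right to 25.
    At 25: go left to 39.
      At 39: no left child.
      Visit 39.
      At 39: go right to 3.
        3 is a leaf — visit 3.
    Visit 25.
    At 25: no right child.
Visit 9.
At 9: go right to 26.
  At 26: go left to 1.
    At 1: no left child.
    Visit 1.
    At 1: go right to 17.
      At 17: go left to 38.
        38 is a leaf — visit 38.
      Visit 17.
      At 17: go right to 6.
        At 6: go left to 16.
          16 is a leaf — visit 16.
        Visit 6.
        At 6: no right child.
  Visit 26.
  At 26: go right to 2.
    2 is a leaf — visit 2.
Full in-order sequence: 5, 13, 27, 4, 39, 3, 25, 9, 1, 38, 17, 16, 6, 26, 2.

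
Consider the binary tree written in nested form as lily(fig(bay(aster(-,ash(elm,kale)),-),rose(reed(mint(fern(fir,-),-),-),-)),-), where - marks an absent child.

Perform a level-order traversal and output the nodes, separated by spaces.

Level-order visits nodes level by level from the root, left to right within each level.
Level 0: lily
Level 1: fig
Level 2: bay, rose
Level 3: aster, reed
Level 4: ash, mint
Level 5: elm, kale, fern
Level 6: fir

lily fig bay rose aster reed ash mint elm kale fern fir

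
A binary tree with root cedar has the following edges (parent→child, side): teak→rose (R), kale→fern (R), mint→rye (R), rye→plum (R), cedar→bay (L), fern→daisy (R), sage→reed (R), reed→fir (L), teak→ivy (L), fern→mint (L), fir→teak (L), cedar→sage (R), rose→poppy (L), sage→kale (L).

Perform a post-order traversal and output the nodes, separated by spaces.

bay plum rye mint daisy fern kale ivy poppy rose teak fir reed sage cedar

Post-order visits the left subtree, then the right subtree, then the node.
At cedar: go left to bay.
  bay is a leaf — visit bay.
At cedar: go right to sage.
  At sage: go left to kale.
    At kale: no left child.
    At kale: go right to fern.
      At fern: go left to mint.
        At mint: no left child.
        At mint: go right to rye.
          At rye: no left child.
          At rye: go right to plum.
            plum is a leaf — visit plum.
          Visit rye.
        Visit mint.
      At fern: go right to daisy.
        daisy is a leaf — visit daisy.
      Visit fern.
    Visit kale.
  At sage: go right to reed.
    At reed: go left to fir.
      At fir: go left to teak.
        At teak: go left to ivy.
          ivy is a leaf — visit ivy.
        At teak: go right to rose.
          At rose: go left to poppy.
            poppy is a leaf — visit poppy.
          At rose: no right child.
          Visit rose.
        Visit teak.
      At fir: no right child.
      Visit fir.
    At reed: no right child.
    Visit reed.
  Visit sage.
Visit cedar.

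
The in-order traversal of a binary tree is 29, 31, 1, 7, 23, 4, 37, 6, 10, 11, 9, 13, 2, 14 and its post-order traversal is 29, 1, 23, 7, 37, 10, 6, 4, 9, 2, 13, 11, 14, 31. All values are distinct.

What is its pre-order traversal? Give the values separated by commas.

The last element of post-order is the root; it splits in-order into left and right subtrees.
Root 31: left subtree has 1 node {29}, right has 12 {1, 7, 23, 4, 37, 6, 10, 11, 9, 13, 2, 14}.
  Root 14: left subtree has 11 nodes {1, 7, 23, 4, 37, 6, 10, 11, 9, 13, 2}, right has 0 { }.
    Root 11: left subtree has 7 nodes {1, 7, 23, 4, 37, 6, 10}, right has 3 {9, 13, 2}.
      Root 4: left subtree has 3 nodes {1, 7, 23}, right has 3 {37, 6, 10}.
        Root 7: left subtree has 1 node {1}, right has 1 {23}.
        Root 6: left subtree has 1 node {37}, right has 1 {10}.
      Root 13: left subtree has 1 node {9}, right has 1 {2}.

31, 29, 14, 11, 4, 7, 1, 23, 6, 37, 10, 13, 9, 2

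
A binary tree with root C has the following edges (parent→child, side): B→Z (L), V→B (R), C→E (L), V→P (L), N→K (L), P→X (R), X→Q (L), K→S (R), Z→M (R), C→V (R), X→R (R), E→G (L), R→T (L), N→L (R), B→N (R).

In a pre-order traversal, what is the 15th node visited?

S

Pre-order visits the node, then its left subtree, then its right subtree.
Visit C.
At C: go left to E.
  Visit E.
  At E: go left to G.
    G is a leaf — visit G.
  At E: no right child.
At C: go right to V.
  Visit V.
  At V: go left to P.
    Visit P.
    At P: no left child.
    At P: go right to X.
      Visit X.
      At X: go left to Q.
        Q is a leaf — visit Q.
      At X: go right to R.
        Visit R.
        At R: go left to T.
          T is a leaf — visit T.
        At R: no right child.
  At V: go right to B.
    Visit B.
    At B: go left to Z.
      Visit Z.
      At Z: no left child.
      At Z: go right to M.
        M is a leaf — visit M.
    At B: go right to N.
      Visit N.
      At N: go left to K.
        Visit K.
        At K: no left child.
        At K: go right to S.
          S is a leaf — visit S.
      At N: go right to L.
        L is a leaf — visit L.
Full pre-order sequence: C, E, G, V, P, X, Q, R, T, B, Z, M, N, K, S, L.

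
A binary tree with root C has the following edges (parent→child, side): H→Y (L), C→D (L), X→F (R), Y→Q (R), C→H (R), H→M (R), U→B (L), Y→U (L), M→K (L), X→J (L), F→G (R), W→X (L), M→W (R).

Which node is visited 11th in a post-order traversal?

Post-order visits the left subtree, then the right subtree, then the node.
At C: go left to D.
  D is a leaf — visit D.
At C: go right to H.
  At H: go left to Y.
    At Y: go left to U.
      At U: go left to B.
        B is a leaf — visit B.
      At U: no right child.
      Visit U.
    At Y: go right to Q.
      Q is a leaf — visit Q.
    Visit Y.
  At H: go right to M.
    At M: go left to K.
      K is a leaf — visit K.
    At M: go right to W.
      At W: go left to X.
        At X: go left to J.
          J is a leaf — visit J.
        At X: go right to F.
          At F: no left child.
          At F: go right to G.
            G is a leaf — visit G.
          Visit F.
        Visit X.
      At W: no right child.
      Visit W.
    Visit M.
  Visit H.
Visit C.
Full post-order sequence: D, B, U, Q, Y, K, J, G, F, X, W, M, H, C.

W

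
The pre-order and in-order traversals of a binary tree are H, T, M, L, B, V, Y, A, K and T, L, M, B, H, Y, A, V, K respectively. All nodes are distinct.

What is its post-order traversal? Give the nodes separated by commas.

The first element of pre-order is the root; it splits in-order into left and right subtrees.
Root H: left subtree has 4 nodes {T, L, M, B}, right has 4 {Y, A, V, K}.
  Root T: left subtree has 0 nodes { }, right has 3 {L, M, B}.
    Root M: left subtree has 1 node {L}, right has 1 {B}.
  Root V: left subtree has 2 nodes {Y, A}, right has 1 {K}.
    Root Y: left subtree has 0 nodes { }, right has 1 {A}.

L, B, M, T, A, Y, K, V, H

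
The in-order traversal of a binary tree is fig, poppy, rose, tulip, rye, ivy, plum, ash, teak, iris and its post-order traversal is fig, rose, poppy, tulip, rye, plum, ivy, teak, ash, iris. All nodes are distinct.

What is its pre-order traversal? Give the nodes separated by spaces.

The last element of post-order is the root; it splits in-order into left and right subtrees.
Root iris: left subtree has 9 nodes {fig, poppy, rose, tulip, rye, ivy, plum, ash, teak}, right has 0 { }.
  Root ash: left subtree has 7 nodes {fig, poppy, rose, tulip, rye, ivy, plum}, right has 1 {teak}.
    Root ivy: left subtree has 5 nodes {fig, poppy, rose, tulip, rye}, right has 1 {plum}.
      Root rye: left subtree has 4 nodes {fig, poppy, rose, tulip}, right has 0 { }.
        Root tulip: left subtree has 3 nodes {fig, poppy, rose}, right has 0 { }.
          Root poppy: left subtree has 1 node {fig}, right has 1 {rose}.

iris ash ivy rye tulip poppy fig rose plum teak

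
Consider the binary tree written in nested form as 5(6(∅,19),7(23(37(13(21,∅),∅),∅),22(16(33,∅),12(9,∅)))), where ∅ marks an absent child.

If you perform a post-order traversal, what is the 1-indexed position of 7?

Post-order visits the left subtree, then the right subtree, then the node.
At 5: go left to 6.
  At 6: no left child.
  At 6: go right to 19.
    19 is a leaf — visit 19.
  Visit 6.
At 5: go right to 7.
  At 7: go left to 23.
    At 23: go left to 37.
      At 37: go left to 13.
        At 13: go left to 21.
          21 is a leaf — visit 21.
        At 13: no right child.
        Visit 13.
      At 37: no right child.
      Visit 37.
    At 23: no right child.
    Visit 23.
  At 7: go right to 22.
    At 22: go left to 16.
      At 16: go left to 33.
        33 is a leaf — visit 33.
      At 16: no right child.
      Visit 16.
    At 22: go right to 12.
      At 12: go left to 9.
        9 is a leaf — visit 9.
      At 12: no right child.
      Visit 12.
    Visit 22.
  Visit 7.
Visit 5.
Full post-order sequence: 19, 6, 21, 13, 37, 23, 33, 16, 9, 12, 22, 7, 5.

12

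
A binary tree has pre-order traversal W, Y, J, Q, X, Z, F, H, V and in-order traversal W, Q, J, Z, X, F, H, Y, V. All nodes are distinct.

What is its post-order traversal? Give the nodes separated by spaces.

The first element of pre-order is the root; it splits in-order into left and right subtrees.
Root W: left subtree has 0 nodes { }, right has 8 {Q, J, Z, X, F, H, Y, V}.
  Root Y: left subtree has 6 nodes {Q, J, Z, X, F, H}, right has 1 {V}.
    Root J: left subtree has 1 node {Q}, right has 4 {Z, X, F, H}.
      Root X: left subtree has 1 node {Z}, right has 2 {F, H}.
        Root F: left subtree has 0 nodes { }, right has 1 {H}.

Q Z H F X J V Y W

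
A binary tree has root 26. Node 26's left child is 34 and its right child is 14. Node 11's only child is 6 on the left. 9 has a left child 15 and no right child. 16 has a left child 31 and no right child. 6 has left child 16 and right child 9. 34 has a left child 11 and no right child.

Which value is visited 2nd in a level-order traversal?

Level-order visits nodes level by level from the root, left to right within each level.
Level 0: 26
Level 1: 34, 14
Level 2: 11
Level 3: 6
Level 4: 16, 9
Level 5: 31, 15
Full level-order sequence: 26, 34, 14, 11, 6, 16, 9, 31, 15.

34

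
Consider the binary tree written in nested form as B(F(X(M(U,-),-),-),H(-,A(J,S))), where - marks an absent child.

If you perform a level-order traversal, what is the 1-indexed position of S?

8

Level-order visits nodes level by level from the root, left to right within each level.
Level 0: B
Level 1: F, H
Level 2: X, A
Level 3: M, J, S
Level 4: U
Full level-order sequence: B, F, H, X, A, M, J, S, U.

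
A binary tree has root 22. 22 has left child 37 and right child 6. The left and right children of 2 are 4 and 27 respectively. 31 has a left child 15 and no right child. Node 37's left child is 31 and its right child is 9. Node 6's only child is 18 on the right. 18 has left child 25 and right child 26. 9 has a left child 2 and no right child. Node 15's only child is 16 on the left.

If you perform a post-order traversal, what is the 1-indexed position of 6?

12

Post-order visits the left subtree, then the right subtree, then the node.
At 22: go left to 37.
  At 37: go left to 31.
    At 31: go left to 15.
      At 15: go left to 16.
        16 is a leaf — visit 16.
      At 15: no right child.
      Visit 15.
    At 31: no right child.
    Visit 31.
  At 37: go right to 9.
    At 9: go left to 2.
      At 2: go left to 4.
        4 is a leaf — visit 4.
      At 2: go right to 27.
        27 is a leaf — visit 27.
      Visit 2.
    At 9: no right child.
    Visit 9.
  Visit 37.
At 22: go right to 6.
  At 6: no left child.
  At 6: go right to 18.
    At 18: go left to 25.
      25 is a leaf — visit 25.
    At 18: go right to 26.
      26 is a leaf — visit 26.
    Visit 18.
  Visit 6.
Visit 22.
Full post-order sequence: 16, 15, 31, 4, 27, 2, 9, 37, 25, 26, 18, 6, 22.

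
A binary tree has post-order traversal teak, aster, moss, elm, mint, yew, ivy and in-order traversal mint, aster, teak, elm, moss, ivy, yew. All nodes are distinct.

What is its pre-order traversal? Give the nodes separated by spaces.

The last element of post-order is the root; it splits in-order into left and right subtrees.
Root ivy: left subtree has 5 nodes {mint, aster, teak, elm, moss}, right has 1 {yew}.
  Root mint: left subtree has 0 nodes { }, right has 4 {aster, teak, elm, moss}.
    Root elm: left subtree has 2 nodes {aster, teak}, right has 1 {moss}.
      Root aster: left subtree has 0 nodes { }, right has 1 {teak}.

ivy mint elm aster teak moss yew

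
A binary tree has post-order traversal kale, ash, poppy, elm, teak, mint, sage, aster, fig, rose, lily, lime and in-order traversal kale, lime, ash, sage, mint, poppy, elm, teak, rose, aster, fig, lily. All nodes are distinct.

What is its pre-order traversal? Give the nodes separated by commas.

The last element of post-order is the root; it splits in-order into left and right subtrees.
Root lime: left subtree has 1 node {kale}, right has 10 {ash, sage, mint, poppy, elm, teak, rose, aster, fig, lily}.
  Root lily: left subtree has 9 nodes {ash, sage, mint, poppy, elm, teak, rose, aster, fig}, right has 0 { }.
    Root rose: left subtree has 6 nodes {ash, sage, mint, poppy, elm, teak}, right has 2 {aster, fig}.
      Root sage: left subtree has 1 node {ash}, right has 4 {mint, poppy, elm, teak}.
        Root mint: left subtree has 0 nodes { }, right has 3 {poppy, elm, teak}.
          Root teak: left subtree has 2 nodes {poppy, elm}, right has 0 { }.
            Root elm: left subtree has 1 node {poppy}, right has 0 { }.
      Root fig: left subtree has 1 node {aster}, right has 0 { }.

lime, kale, lily, rose, sage, ash, mint, teak, elm, poppy, fig, aster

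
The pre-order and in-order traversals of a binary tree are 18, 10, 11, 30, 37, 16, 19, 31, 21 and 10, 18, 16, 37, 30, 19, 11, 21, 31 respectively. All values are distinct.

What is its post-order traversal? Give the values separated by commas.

10, 16, 37, 19, 30, 21, 31, 11, 18

The first element of pre-order is the root; it splits in-order into left and right subtrees.
Root 18: left subtree has 1 node {10}, right has 7 {16, 37, 30, 19, 11, 21, 31}.
  Root 11: left subtree has 4 nodes {16, 37, 30, 19}, right has 2 {21, 31}.
    Root 30: left subtree has 2 nodes {16, 37}, right has 1 {19}.
      Root 37: left subtree has 1 node {16}, right has 0 { }.
    Root 31: left subtree has 1 node {21}, right has 0 { }.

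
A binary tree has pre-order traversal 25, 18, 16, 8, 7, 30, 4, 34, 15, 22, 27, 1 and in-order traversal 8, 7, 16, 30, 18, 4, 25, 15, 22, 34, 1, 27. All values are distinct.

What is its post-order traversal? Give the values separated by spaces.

The first element of pre-order is the root; it splits in-order into left and right subtrees.
Root 25: left subtree has 6 nodes {8, 7, 16, 30, 18, 4}, right has 5 {15, 22, 34, 1, 27}.
  Root 18: left subtree has 4 nodes {8, 7, 16, 30}, right has 1 {4}.
    Root 16: left subtree has 2 nodes {8, 7}, right has 1 {30}.
      Root 8: left subtree has 0 nodes { }, right has 1 {7}.
  Root 34: left subtree has 2 nodes {15, 22}, right has 2 {1, 27}.
    Root 15: left subtree has 0 nodes { }, right has 1 {22}.
    Root 27: left subtree has 1 node {1}, right has 0 { }.

7 8 30 16 4 18 22 15 1 27 34 25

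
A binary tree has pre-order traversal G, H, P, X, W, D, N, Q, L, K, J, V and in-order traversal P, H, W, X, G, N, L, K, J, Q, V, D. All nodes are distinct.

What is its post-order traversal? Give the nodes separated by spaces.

The first element of pre-order is the root; it splits in-order into left and right subtrees.
Root G: left subtree has 4 nodes {P, H, W, X}, right has 7 {N, L, K, J, Q, V, D}.
  Root H: left subtree has 1 node {P}, right has 2 {W, X}.
    Root X: left subtree has 1 node {W}, right has 0 { }.
  Root D: left subtree has 6 nodes {N, L, K, J, Q, V}, right has 0 { }.
    Root N: left subtree has 0 nodes { }, right has 5 {L, K, J, Q, V}.
      Root Q: left subtree has 3 nodes {L, K, J}, right has 1 {V}.
        Root L: left subtree has 0 nodes { }, right has 2 {K, J}.
          Root K: left subtree has 0 nodes { }, right has 1 {J}.

P W X H J K L V Q N D G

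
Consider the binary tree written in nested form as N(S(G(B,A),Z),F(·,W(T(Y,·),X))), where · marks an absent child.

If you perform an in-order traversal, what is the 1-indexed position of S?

In-order visits the left subtree, then the node, then the right subtree.
At N: go left to S.
  At S: go left to G.
    At G: go left to B.
      B is a leaf — visit B.
    Visit G.
    At G: go right to A.
      A is a leaf — visit A.
  Visit S.
  At S: go right to Z.
    Z is a leaf — visit Z.
Visit N.
At N: go right to F.
  At F: no left child.
  Visit F.
  At F: go right to W.
    At W: go left to T.
      At T: go left to Y.
        Y is a leaf — visit Y.
      Visit T.
      At T: no right child.
    Visit W.
    At W: go right to X.
      X is a leaf — visit X.
Full in-order sequence: B, G, A, S, Z, N, F, Y, T, W, X.

4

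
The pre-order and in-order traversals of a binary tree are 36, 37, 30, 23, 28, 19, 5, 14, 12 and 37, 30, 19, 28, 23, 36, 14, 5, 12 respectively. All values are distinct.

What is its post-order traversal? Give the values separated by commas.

The first element of pre-order is the root; it splits in-order into left and right subtrees.
Root 36: left subtree has 5 nodes {37, 30, 19, 28, 23}, right has 3 {14, 5, 12}.
  Root 37: left subtree has 0 nodes { }, right has 4 {30, 19, 28, 23}.
    Root 30: left subtree has 0 nodes { }, right has 3 {19, 28, 23}.
      Root 23: left subtree has 2 nodes {19, 28}, right has 0 { }.
        Root 28: left subtree has 1 node {19}, right has 0 { }.
  Root 5: left subtree has 1 node {14}, right has 1 {12}.

19, 28, 23, 30, 37, 14, 12, 5, 36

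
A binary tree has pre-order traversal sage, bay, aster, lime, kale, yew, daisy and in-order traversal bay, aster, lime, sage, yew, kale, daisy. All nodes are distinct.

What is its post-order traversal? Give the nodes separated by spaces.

The first element of pre-order is the root; it splits in-order into left and right subtrees.
Root sage: left subtree has 3 nodes {bay, aster, lime}, right has 3 {yew, kale, daisy}.
  Root bay: left subtree has 0 nodes { }, right has 2 {aster, lime}.
    Root aster: left subtree has 0 nodes { }, right has 1 {lime}.
  Root kale: left subtree has 1 node {yew}, right has 1 {daisy}.

lime aster bay yew daisy kale sage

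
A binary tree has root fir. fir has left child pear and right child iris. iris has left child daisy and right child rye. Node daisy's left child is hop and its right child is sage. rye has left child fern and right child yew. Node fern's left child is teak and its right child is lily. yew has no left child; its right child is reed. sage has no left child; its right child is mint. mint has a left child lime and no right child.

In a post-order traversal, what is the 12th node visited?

Post-order visits the left subtree, then the right subtree, then the node.
At fir: go left to pear.
  pear is a leaf — visit pear.
At fir: go right to iris.
  At iris: go left to daisy.
    At daisy: go left to hop.
      hop is a leaf — visit hop.
    At daisy: go right to sage.
      At sage: no left child.
      At sage: go right to mint.
        At mint: go left to lime.
          lime is a leaf — visit lime.
        At mint: no right child.
        Visit mint.
      Visit sage.
    Visit daisy.
  At iris: go right to rye.
    At rye: go left to fern.
      At fern: go left to teak.
        teak is a leaf — visit teak.
      At fern: go right to lily.
        lily is a leaf — visit lily.
      Visit fern.
    At rye: go right to yew.
      At yew: no left child.
      At yew: go right to reed.
        reed is a leaf — visit reed.
      Visit yew.
    Visit rye.
  Visit iris.
Visit fir.
Full post-order sequence: pear, hop, lime, mint, sage, daisy, teak, lily, fern, reed, yew, rye, iris, fir.

rye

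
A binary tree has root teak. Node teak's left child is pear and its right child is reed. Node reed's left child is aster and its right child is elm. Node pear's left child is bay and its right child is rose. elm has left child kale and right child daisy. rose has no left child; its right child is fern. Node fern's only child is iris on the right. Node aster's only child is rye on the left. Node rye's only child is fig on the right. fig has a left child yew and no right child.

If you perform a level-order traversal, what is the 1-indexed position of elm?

7

Level-order visits nodes level by level from the root, left to right within each level.
Level 0: teak
Level 1: pear, reed
Level 2: bay, rose, aster, elm
Level 3: fern, rye, kale, daisy
Level 4: iris, fig
Level 5: yew
Full level-order sequence: teak, pear, reed, bay, rose, aster, elm, fern, rye, kale, daisy, iris, fig, yew.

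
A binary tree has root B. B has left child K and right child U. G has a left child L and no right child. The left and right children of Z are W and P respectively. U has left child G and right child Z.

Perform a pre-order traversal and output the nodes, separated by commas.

Pre-order visits the node, then its left subtree, then its right subtree.
Visit B.
At B: go left to K.
  K is a leaf — visit K.
At B: go right to U.
  Visit U.
  At U: go left to G.
    Visit G.
    At G: go left to L.
      L is a leaf — visit L.
    At G: no right child.
  At U: go right to Z.
    Visit Z.
    At Z: go left to W.
      W is a leaf — visit W.
    At Z: go right to P.
      P is a leaf — visit P.

B, K, U, G, L, Z, W, P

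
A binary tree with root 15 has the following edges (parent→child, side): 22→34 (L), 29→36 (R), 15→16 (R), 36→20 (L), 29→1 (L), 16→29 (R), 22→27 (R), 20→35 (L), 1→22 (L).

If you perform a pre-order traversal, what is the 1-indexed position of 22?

Pre-order visits the node, then its left subtree, then its right subtree.
Visit 15.
At 15: no left child.
At 15: go right to 16.
  Visit 16.
  At 16: no left child.
  At 16: go right to 29.
    Visit 29.
    At 29: go left to 1.
      Visit 1.
      At 1: go left to 22.
        Visit 22.
        At 22: go left to 34.
          34 is a leaf — visit 34.
        At 22: go right to 27.
          27 is a leaf — visit 27.
      At 1: no right child.
    At 29: go right to 36.
      Visit 36.
      At 36: go left to 20.
        Visit 20.
        At 20: go left to 35.
          35 is a leaf — visit 35.
        At 20: no right child.
      At 36: no right child.
Full pre-order sequence: 15, 16, 29, 1, 22, 34, 27, 36, 20, 35.

5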